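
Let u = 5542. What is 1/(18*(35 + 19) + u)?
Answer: 1/6514 ≈ 0.00015352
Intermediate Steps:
1/(18*(35 + 19) + u) = 1/(18*(35 + 19) + 5542) = 1/(18*54 + 5542) = 1/(972 + 5542) = 1/6514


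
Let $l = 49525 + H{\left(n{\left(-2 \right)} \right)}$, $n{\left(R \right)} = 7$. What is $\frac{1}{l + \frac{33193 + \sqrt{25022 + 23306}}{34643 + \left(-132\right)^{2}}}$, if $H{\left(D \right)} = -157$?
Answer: $\frac{133837018096883}{6607351231244920473} - \frac{104134 \sqrt{12082}}{6607351231244920473} \approx 2.0256 \cdot 10^{-5}$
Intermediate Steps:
$l = 49368$ ($l = 49525 - 157 = 49368$)
$\frac{1}{l + \frac{33193 + \sqrt{25022 + 23306}}{34643 + \left(-132\right)^{2}}} = \frac{1}{49368 + \frac{33193 + \sqrt{25022 + 23306}}{34643 + \left(-132\right)^{2}}} = \frac{1}{49368 + \frac{33193 + \sqrt{48328}}{34643 + 17424}} = \frac{1}{49368 + \frac{33193 + 2 \sqrt{12082}}{52067}} = \frac{1}{49368 + \left(33193 + 2 \sqrt{12082}\right) \frac{1}{52067}} = \frac{1}{49368 + \left(\frac{33193}{52067} + \frac{2 \sqrt{12082}}{52067}\right)} = \frac{1}{\frac{2570476849}{52067} + \frac{2 \sqrt{12082}}{52067}}$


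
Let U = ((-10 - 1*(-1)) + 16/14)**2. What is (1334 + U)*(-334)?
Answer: -22842594/49 ≈ -4.6618e+5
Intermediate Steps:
U = 3025/49 (U = ((-10 + 1) + 16*(1/14))**2 = (-9 + 8/7)**2 = (-55/7)**2 = 3025/49 ≈ 61.735)
(1334 + U)*(-334) = (1334 + 3025/49)*(-334) = (68391/49)*(-334) = -22842594/49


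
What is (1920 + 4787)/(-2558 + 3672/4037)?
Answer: -27076159/10322974 ≈ -2.6229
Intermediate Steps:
(1920 + 4787)/(-2558 + 3672/4037) = 6707/(-2558 + 3672*(1/4037)) = 6707/(-2558 + 3672/4037) = 6707/(-10322974/4037) = 6707*(-4037/10322974) = -27076159/10322974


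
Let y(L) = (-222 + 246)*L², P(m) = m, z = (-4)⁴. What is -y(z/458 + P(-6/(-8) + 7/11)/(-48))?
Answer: -65724038689/9746474496 ≈ -6.7434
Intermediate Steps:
z = 256
y(L) = 24*L²
-y(z/458 + P(-6/(-8) + 7/11)/(-48)) = -24*(256/458 + (-6/(-8) + 7/11)/(-48))² = -24*(256*(1/458) + (-6*(-⅛) + 7*(1/11))*(-1/48))² = -24*(128/229 + (¾ + 7/11)*(-1/48))² = -24*(128/229 + (61/44)*(-1/48))² = -24*(128/229 - 61/2112)² = -24*(256367/483648)² = -24*65724038689/233915387904 = -1*65724038689/9746474496 = -65724038689/9746474496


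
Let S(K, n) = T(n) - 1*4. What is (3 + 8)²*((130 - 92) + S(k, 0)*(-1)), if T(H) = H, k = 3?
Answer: 5082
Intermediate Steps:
S(K, n) = -4 + n (S(K, n) = n - 1*4 = n - 4 = -4 + n)
(3 + 8)²*((130 - 92) + S(k, 0)*(-1)) = (3 + 8)²*((130 - 92) + (-4 + 0)*(-1)) = 11²*(38 - 4*(-1)) = 121*(38 + 4) = 121*42 = 5082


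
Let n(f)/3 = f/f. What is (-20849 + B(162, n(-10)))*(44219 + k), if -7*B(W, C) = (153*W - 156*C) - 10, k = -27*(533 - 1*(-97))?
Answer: -661765637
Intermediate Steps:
k = -17010 (k = -27*(533 + 97) = -27*630 = -17010)
n(f) = 3 (n(f) = 3*(f/f) = 3*1 = 3)
B(W, C) = 10/7 - 153*W/7 + 156*C/7 (B(W, C) = -((153*W - 156*C) - 10)/7 = -((-156*C + 153*W) - 10)/7 = -(-10 - 156*C + 153*W)/7 = 10/7 - 153*W/7 + 156*C/7)
(-20849 + B(162, n(-10)))*(44219 + k) = (-20849 + (10/7 - 153/7*162 + (156/7)*3))*(44219 - 17010) = (-20849 + (10/7 - 24786/7 + 468/7))*27209 = (-20849 - 24308/7)*27209 = -170251/7*27209 = -661765637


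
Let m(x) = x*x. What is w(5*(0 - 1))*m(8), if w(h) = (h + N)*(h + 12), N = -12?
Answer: -7616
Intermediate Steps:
m(x) = x²
w(h) = (-12 + h)*(12 + h) (w(h) = (h - 12)*(h + 12) = (-12 + h)*(12 + h))
w(5*(0 - 1))*m(8) = (-144 + (5*(0 - 1))²)*8² = (-144 + (5*(-1))²)*64 = (-144 + (-5)²)*64 = (-144 + 25)*64 = -119*64 = -7616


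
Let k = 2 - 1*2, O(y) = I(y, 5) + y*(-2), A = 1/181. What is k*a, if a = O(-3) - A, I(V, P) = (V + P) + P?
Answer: 0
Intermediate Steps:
I(V, P) = V + 2*P (I(V, P) = (P + V) + P = V + 2*P)
A = 1/181 ≈ 0.0055249
O(y) = 10 - y (O(y) = (y + 2*5) + y*(-2) = (y + 10) - 2*y = (10 + y) - 2*y = 10 - y)
a = 2352/181 (a = (10 - 1*(-3)) - 1*1/181 = (10 + 3) - 1/181 = 13 - 1/181 = 2352/181 ≈ 12.994)
k = 0 (k = 2 - 2 = 0)
k*a = 0*(2352/181) = 0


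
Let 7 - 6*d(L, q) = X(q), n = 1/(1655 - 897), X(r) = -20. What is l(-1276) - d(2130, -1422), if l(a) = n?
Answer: -1705/379 ≈ -4.4987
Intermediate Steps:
n = 1/758 ≈ 0.0013193
l(a) = 1/758
d(L, q) = 9/2 (d(L, q) = 7/6 - ⅙*(-20) = 7/6 + 10/3 = 9/2)
l(-1276) - d(2130, -1422) = 1/758 - 1*9/2 = 1/758 - 9/2 = -1705/379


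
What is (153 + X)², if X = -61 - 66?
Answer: 676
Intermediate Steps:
X = -127
(153 + X)² = (153 - 127)² = 26² = 676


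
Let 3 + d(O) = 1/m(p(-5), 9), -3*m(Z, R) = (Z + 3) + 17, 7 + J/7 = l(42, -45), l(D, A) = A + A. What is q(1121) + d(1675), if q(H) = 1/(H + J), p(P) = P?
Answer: -7067/2210 ≈ -3.1977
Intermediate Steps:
l(D, A) = 2*A
J = -679 (J = -49 + 7*(2*(-45)) = -49 + 7*(-90) = -49 - 630 = -679)
m(Z, R) = -20/3 - Z/3 (m(Z, R) = -((Z + 3) + 17)/3 = -((3 + Z) + 17)/3 = -(20 + Z)/3 = -20/3 - Z/3)
q(H) = 1/(-679 + H) (q(H) = 1/(H - 679) = 1/(-679 + H))
d(O) = -16/5 (d(O) = -3 + 1/(-20/3 - ⅓*(-5)) = -3 + 1/(-20/3 + 5/3) = -3 + 1/(-5) = -3 - ⅕ = -16/5)
q(1121) + d(1675) = 1/(-679 + 1121) - 16/5 = 1/442 - 16/5 = -7067/2210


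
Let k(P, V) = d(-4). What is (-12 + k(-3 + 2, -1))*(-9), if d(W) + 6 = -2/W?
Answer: 315/2 ≈ 157.50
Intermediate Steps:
d(W) = -6 - 2/W
k(P, V) = -11/2 (k(P, V) = -6 - 2/(-4) = -6 - 2*(-¼) = -6 + ½ = -11/2)
(-12 + k(-3 + 2, -1))*(-9) = (-12 - 11/2)*(-9) = -35/2*(-9) = 315/2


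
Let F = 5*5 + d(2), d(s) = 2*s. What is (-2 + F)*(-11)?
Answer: -297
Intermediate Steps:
F = 29 (F = 5*5 + 2*2 = 25 + 4 = 29)
(-2 + F)*(-11) = (-2 + 29)*(-11) = 27*(-11) = -297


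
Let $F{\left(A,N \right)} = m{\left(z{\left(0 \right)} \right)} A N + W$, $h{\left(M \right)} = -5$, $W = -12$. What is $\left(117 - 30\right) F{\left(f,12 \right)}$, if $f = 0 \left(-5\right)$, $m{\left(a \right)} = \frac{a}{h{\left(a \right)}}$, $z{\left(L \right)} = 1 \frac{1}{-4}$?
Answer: $-1044$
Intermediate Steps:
$z{\left(L \right)} = - \frac{1}{4}$ ($z{\left(L \right)} = 1 \left(- \frac{1}{4}\right) = - \frac{1}{4}$)
$m{\left(a \right)} = - \frac{a}{5}$ ($m{\left(a \right)} = \frac{a}{-5} = a \left(- \frac{1}{5}\right) = - \frac{a}{5}$)
$f = 0$
$F{\left(A,N \right)} = -12 + \frac{A N}{20}$ ($F{\left(A,N \right)} = \left(- \frac{1}{5}\right) \left(- \frac{1}{4}\right) A N - 12 = \frac{A}{20} N - 12 = \frac{A N}{20} - 12 = -12 + \frac{A N}{20}$)
$\left(117 - 30\right) F{\left(f,12 \right)} = \left(117 - 30\right) \left(-12 + \frac{1}{20} \cdot 0 \cdot 12\right) = 87 \left(-12 + 0\right) = 87 \left(-12\right) = -1044$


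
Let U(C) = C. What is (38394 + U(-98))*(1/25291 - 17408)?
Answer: -16860416281192/25291 ≈ -6.6666e+8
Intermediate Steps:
(38394 + U(-98))*(1/25291 - 17408) = (38394 - 98)*(1/25291 - 17408) = 38296*(1/25291 - 17408) = 38296*(-440265727/25291) = -16860416281192/25291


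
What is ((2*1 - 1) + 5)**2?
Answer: 36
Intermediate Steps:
((2*1 - 1) + 5)**2 = ((2 - 1) + 5)**2 = (1 + 5)**2 = 6**2 = 36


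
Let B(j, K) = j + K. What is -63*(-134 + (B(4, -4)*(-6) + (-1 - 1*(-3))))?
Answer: 8316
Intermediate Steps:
B(j, K) = K + j
-63*(-134 + (B(4, -4)*(-6) + (-1 - 1*(-3)))) = -63*(-134 + ((-4 + 4)*(-6) + (-1 - 1*(-3)))) = -63*(-134 + (0*(-6) + (-1 + 3))) = -63*(-134 + (0 + 2)) = -63*(-134 + 2) = -63*(-132) = 8316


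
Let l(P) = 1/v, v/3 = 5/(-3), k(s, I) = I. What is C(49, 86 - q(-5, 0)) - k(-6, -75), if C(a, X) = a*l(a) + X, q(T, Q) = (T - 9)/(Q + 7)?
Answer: 766/5 ≈ 153.20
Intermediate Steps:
v = -5 (v = 3*(5/(-3)) = 3*(5*(-1/3)) = 3*(-5/3) = -5)
q(T, Q) = (-9 + T)/(7 + Q)
l(P) = -1/5 (l(P) = 1/(-5) = -1/5)
C(a, X) = X - a/5 (C(a, X) = a*(-1/5) + X = -a/5 + X = X - a/5)
C(49, 86 - q(-5, 0)) - k(-6, -75) = ((86 - (-9 - 5)/(7 + 0)) - 1/5*49) - 1*(-75) = ((86 - (-14)/7) - 49/5) + 75 = ((86 - 1*(-2)) - 49/5) + 75 = ((86 + 2) - 49/5) + 75 = (88 - 49/5) + 75 = 391/5 + 75 = 766/5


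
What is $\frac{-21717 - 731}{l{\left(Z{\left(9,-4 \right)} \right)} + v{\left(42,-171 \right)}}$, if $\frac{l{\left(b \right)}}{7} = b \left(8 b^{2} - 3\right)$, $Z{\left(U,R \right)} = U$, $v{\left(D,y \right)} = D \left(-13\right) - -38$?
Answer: $- \frac{22448}{40127} \approx -0.55942$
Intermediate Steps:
$v{\left(D,y \right)} = 38 - 13 D$ ($v{\left(D,y \right)} = - 13 D + 38 = 38 - 13 D$)
$l{\left(b \right)} = 7 b \left(-3 + 8 b^{2}\right)$ ($l{\left(b \right)} = 7 b \left(8 b^{2} - 3\right) = 7 b \left(-3 + 8 b^{2}\right)$)
$\frac{-21717 - 731}{l{\left(Z{\left(9,-4 \right)} \right)} + v{\left(42,-171 \right)}} = \frac{-21717 - 731}{\left(\left(-21\right) 9 + 56 \cdot 9^{3}\right) + \left(38 - 546\right)} = - \frac{22448}{\left(-189 + 56 \cdot 729\right) + \left(38 - 546\right)} = - \frac{22448}{\left(-189 + 40824\right) - 508} = - \frac{22448}{40635 - 508} = - \frac{22448}{40127}$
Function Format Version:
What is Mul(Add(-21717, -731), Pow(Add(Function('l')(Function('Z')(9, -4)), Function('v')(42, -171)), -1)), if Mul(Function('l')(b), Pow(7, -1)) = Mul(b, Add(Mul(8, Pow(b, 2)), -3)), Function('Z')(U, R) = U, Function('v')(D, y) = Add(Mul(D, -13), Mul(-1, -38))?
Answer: Rational(-22448, 40127) ≈ -0.55942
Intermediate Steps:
Function('v')(D, y) = Add(38, Mul(-13, D)) (Function('v')(D, y) = Add(Mul(-13, D), 38) = Add(38, Mul(-13, D)))
Function('l')(b) = Mul(7, b, Add(-3, Mul(8, Pow(b, 2)))) (Function('l')(b) = Mul(7, Mul(b, Add(Mul(8, Pow(b, 2)), -3))) = Mul(7, Mul(b, Add(-3, Mul(8, Pow(b, 2))))) = Mul(7, b, Add(-3, Mul(8, Pow(b, 2)))))
Mul(Add(-21717, -731), Pow(Add(Function('l')(Function('Z')(9, -4)), Function('v')(42, -171)), -1)) = Mul(Add(-21717, -731), Pow(Add(Add(Mul(-21, 9), Mul(56, Pow(9, 3))), Add(38, Mul(-13, 42))), -1)) = Mul(-22448, Pow(Add(Add(-189, Mul(56, 729)), Add(38, -546)), -1)) = Mul(-22448, Pow(Add(Add(-189, 40824), -508), -1)) = Mul(-22448, Pow(Add(40635, -508), -1)) = Mul(-22448, Pow(40127, -1)) = Mul(-22448, Rational(1, 40127)) = Rational(-22448, 40127)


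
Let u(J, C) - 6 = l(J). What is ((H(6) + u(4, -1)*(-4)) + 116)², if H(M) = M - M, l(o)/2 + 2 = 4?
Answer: 5776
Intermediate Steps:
l(o) = 4 (l(o) = -4 + 2*4 = -4 + 8 = 4)
u(J, C) = 10 (u(J, C) = 6 + 4 = 10)
H(M) = 0
((H(6) + u(4, -1)*(-4)) + 116)² = ((0 + 10*(-4)) + 116)² = ((0 - 40) + 116)² = (-40 + 116)² = 76² = 5776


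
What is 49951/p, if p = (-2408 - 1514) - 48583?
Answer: -49951/52505 ≈ -0.95136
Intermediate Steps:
p = -52505 (p = -3922 - 48583 = -52505)
49951/p = 49951/(-52505) = 49951*(-1/52505) = -49951/52505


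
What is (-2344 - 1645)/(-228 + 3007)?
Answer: -3989/2779 ≈ -1.4354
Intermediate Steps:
(-2344 - 1645)/(-228 + 3007) = -3989/2779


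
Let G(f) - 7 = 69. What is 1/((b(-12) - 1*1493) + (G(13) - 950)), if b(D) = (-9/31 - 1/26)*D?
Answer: -403/952311 ≈ -0.00042318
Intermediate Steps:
G(f) = 76 (G(f) = 7 + 69 = 76)
b(D) = -265*D/806 (b(D) = (-9*1/31 - 1*1/26)*D = (-9/31 - 1/26)*D = -265*D/806)
1/((b(-12) - 1*1493) + (G(13) - 950)) = 1/((-265/806*(-12) - 1*1493) + (76 - 950)) = 1/((1590/403 - 1493) - 874) = 1/(-600089/403 - 874) = 1/(-952311/403) = -403/952311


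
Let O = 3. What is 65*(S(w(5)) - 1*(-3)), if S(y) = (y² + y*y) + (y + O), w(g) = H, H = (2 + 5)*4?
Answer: 104130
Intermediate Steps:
H = 28 (H = 7*4 = 28)
w(g) = 28
S(y) = 3 + y + 2*y² (S(y) = (y² + y*y) + (y + 3) = (y² + y²) + (3 + y) = 2*y² + (3 + y) = 3 + y + 2*y²)
65*(S(w(5)) - 1*(-3)) = 65*((3 + 28 + 2*28²) - 1*(-3)) = 65*((3 + 28 + 2*784) + 3) = 65*((3 + 28 + 1568) + 3) = 65*(1599 + 3) = 65*1602 = 104130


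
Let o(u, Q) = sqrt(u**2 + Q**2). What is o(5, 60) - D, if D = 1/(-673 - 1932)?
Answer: 1/2605 + 5*sqrt(145) ≈ 60.208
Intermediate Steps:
o(u, Q) = sqrt(Q**2 + u**2)
D = -1/2605 (D = 1/(-2605) = -1/2605 ≈ -0.00038388)
o(5, 60) - D = sqrt(60**2 + 5**2) - 1*(-1/2605) = sqrt(3600 + 25) + 1/2605 = sqrt(3625) + 1/2605 = 5*sqrt(145) + 1/2605 = 1/2605 + 5*sqrt(145)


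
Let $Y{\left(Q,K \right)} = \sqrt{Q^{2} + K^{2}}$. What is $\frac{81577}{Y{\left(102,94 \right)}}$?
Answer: $\frac{81577 \sqrt{4810}}{9620} \approx 588.12$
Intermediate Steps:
$Y{\left(Q,K \right)} = \sqrt{K^{2} + Q^{2}}$
$\frac{81577}{Y{\left(102,94 \right)}} = \frac{81577}{\sqrt{94^{2} + 102^{2}}} = \frac{81577}{\sqrt{8836 + 10404}} = \frac{81577}{\sqrt{19240}} = \frac{81577}{2 \sqrt{4810}} = 81577 \frac{\sqrt{4810}}{9620} = \frac{81577 \sqrt{4810}}{9620}$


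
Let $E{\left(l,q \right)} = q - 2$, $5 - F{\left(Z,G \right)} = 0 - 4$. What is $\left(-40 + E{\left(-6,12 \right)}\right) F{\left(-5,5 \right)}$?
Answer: $-270$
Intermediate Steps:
$F{\left(Z,G \right)} = 9$ ($F{\left(Z,G \right)} = 5 - \left(0 - 4\right) = 5 - -4 = 5 + 4 = 9$)
$E{\left(l,q \right)} = -2 + q$ ($E{\left(l,q \right)} = q - 2 = -2 + q$)
$\left(-40 + E{\left(-6,12 \right)}\right) F{\left(-5,5 \right)} = \left(-40 + \left(-2 + 12\right)\right) 9 = \left(-40 + 10\right) 9 = \left(-30\right) 9 = -270$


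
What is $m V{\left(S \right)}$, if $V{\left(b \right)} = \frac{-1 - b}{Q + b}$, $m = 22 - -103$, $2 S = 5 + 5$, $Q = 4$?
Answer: $- \frac{250}{3} \approx -83.333$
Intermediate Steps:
$S = 5$ ($S = \frac{5 + 5}{2} = \frac{1}{2} \cdot 10 = 5$)
$m = 125$ ($m = 22 + 103 = 125$)
$V{\left(b \right)} = \frac{-1 - b}{4 + b}$
$m V{\left(S \right)} = 125 \frac{-1 - 5}{4 + 5} = 125 \frac{-1 - 5}{9} = 125 \cdot \frac{1}{9} \left(-6\right) = 125 \left(- \frac{2}{3}\right) = - \frac{250}{3}$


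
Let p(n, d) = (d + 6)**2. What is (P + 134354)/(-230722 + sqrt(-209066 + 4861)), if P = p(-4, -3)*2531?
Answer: -36254040026/53232845489 - 157133*I*sqrt(204205)/53232845489 ≈ -0.68105 - 0.0013339*I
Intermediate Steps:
p(n, d) = (6 + d)**2
P = 22779 (P = (6 - 3)**2*2531 = 3**2*2531 = 9*2531 = 22779)
(P + 134354)/(-230722 + sqrt(-209066 + 4861)) = (22779 + 134354)/(-230722 + sqrt(-209066 + 4861)) = 157133/(-230722 + sqrt(-204205)) = 157133/(-230722 + I*sqrt(204205))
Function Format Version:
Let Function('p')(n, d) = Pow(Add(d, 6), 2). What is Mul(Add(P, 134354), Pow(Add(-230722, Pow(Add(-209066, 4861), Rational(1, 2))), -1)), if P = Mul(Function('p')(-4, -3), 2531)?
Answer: Add(Rational(-36254040026, 53232845489), Mul(Rational(-157133, 53232845489), I, Pow(204205, Rational(1, 2)))) ≈ Add(-0.68105, Mul(-0.0013339, I))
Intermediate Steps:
Function('p')(n, d) = Pow(Add(6, d), 2)
P = 22779 (P = Mul(Pow(Add(6, -3), 2), 2531) = Mul(Pow(3, 2), 2531) = Mul(9, 2531) = 22779)
Mul(Add(P, 134354), Pow(Add(-230722, Pow(Add(-209066, 4861), Rational(1, 2))), -1)) = Mul(Add(22779, 134354), Pow(Add(-230722, Pow(Add(-209066, 4861), Rational(1, 2))), -1)) = Mul(157133, Pow(Add(-230722, Pow(-204205, Rational(1, 2))), -1)) = Mul(157133, Pow(Add(-230722, Mul(I, Pow(204205, Rational(1, 2)))), -1))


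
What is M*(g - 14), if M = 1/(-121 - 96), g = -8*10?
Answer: 94/217 ≈ 0.43318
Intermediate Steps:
g = -80
M = -1/217 (M = 1/(-217) = -1/217 ≈ -0.0046083)
M*(g - 14) = -(-80 - 14)/217 = -1/217*(-94) = 94/217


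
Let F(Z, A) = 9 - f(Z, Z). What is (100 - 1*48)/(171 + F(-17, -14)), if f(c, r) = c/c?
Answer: 52/179 ≈ 0.29050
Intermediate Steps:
f(c, r) = 1
F(Z, A) = 8 (F(Z, A) = 9 - 1*1 = 9 - 1 = 8)
(100 - 1*48)/(171 + F(-17, -14)) = (100 - 1*48)/(171 + 8) = (100 - 48)/179 = 52*(1/179) = 52/179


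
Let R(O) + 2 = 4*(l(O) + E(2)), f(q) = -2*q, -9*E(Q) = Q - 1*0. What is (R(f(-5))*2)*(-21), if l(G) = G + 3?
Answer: -6188/3 ≈ -2062.7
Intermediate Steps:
E(Q) = -Q/9 (E(Q) = -(Q - 1*0)/9 = -(Q + 0)/9 = -Q/9)
l(G) = 3 + G
R(O) = 82/9 + 4*O (R(O) = -2 + 4*((3 + O) - ⅑*2) = -2 + 4*((3 + O) - 2/9) = -2 + 4*(25/9 + O) = -2 + (100/9 + 4*O) = 82/9 + 4*O)
(R(f(-5))*2)*(-21) = ((82/9 + 4*(-2*(-5)))*2)*(-21) = ((82/9 + 4*10)*2)*(-21) = ((82/9 + 40)*2)*(-21) = ((442/9)*2)*(-21) = (884/9)*(-21) = -6188/3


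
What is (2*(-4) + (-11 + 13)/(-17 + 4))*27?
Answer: -2862/13 ≈ -220.15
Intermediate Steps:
(2*(-4) + (-11 + 13)/(-17 + 4))*27 = (-8 + 2/(-13))*27 = (-8 + 2*(-1/13))*27 = (-8 - 2/13)*27 = -106/13*27 = -2862/13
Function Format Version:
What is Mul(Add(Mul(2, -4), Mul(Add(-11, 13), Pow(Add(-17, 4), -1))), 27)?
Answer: Rational(-2862, 13) ≈ -220.15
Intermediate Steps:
Mul(Add(Mul(2, -4), Mul(Add(-11, 13), Pow(Add(-17, 4), -1))), 27) = Mul(Add(-8, Mul(2, Pow(-13, -1))), 27) = Mul(Add(-8, Mul(2, Rational(-1, 13))), 27) = Mul(Add(-8, Rational(-2, 13)), 27) = Mul(Rational(-106, 13), 27) = Rational(-2862, 13)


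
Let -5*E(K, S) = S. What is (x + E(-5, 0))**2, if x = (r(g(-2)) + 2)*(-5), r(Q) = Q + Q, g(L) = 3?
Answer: 1600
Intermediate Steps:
E(K, S) = -S/5
r(Q) = 2*Q
x = -40 (x = (2*3 + 2)*(-5) = (6 + 2)*(-5) = 8*(-5) = -40)
(x + E(-5, 0))**2 = (-40 - 1/5*0)**2 = (-40 + 0)**2 = (-40)**2 = 1600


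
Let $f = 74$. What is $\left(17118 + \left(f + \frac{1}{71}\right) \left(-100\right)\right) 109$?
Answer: $\frac{75196702}{71} \approx 1.0591 \cdot 10^{6}$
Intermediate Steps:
$\left(17118 + \left(f + \frac{1}{71}\right) \left(-100\right)\right) 109 = \left(17118 + \left(74 + \frac{1}{71}\right) \left(-100\right)\right) 109 = \left(17118 + \frac{5255}{71} \left(-100\right)\right) 109 = \left(17118 - \frac{525500}{71}\right) 109 = \frac{689878}{71} \cdot 109 = \frac{75196702}{71}$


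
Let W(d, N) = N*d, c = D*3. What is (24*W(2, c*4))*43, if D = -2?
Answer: -49536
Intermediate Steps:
c = -6 (c = -2*3 = -6)
(24*W(2, c*4))*43 = (24*(-6*4*2))*43 = (24*(-24*2))*43 = (24*(-48))*43 = -1152*43 = -49536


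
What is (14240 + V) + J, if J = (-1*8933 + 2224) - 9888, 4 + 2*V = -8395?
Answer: -13113/2 ≈ -6556.5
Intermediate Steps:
V = -8399/2 (V = -2 + (½)*(-8395) = -2 - 8395/2 = -8399/2 ≈ -4199.5)
J = -16597 (J = (-8933 + 2224) - 9888 = -6709 - 9888 = -16597)
(14240 + V) + J = (14240 - 8399/2) - 16597 = 20081/2 - 16597 = -13113/2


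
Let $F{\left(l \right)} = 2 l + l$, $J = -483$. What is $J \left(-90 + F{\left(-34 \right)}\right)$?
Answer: $92736$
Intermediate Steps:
$F{\left(l \right)} = 3 l$
$J \left(-90 + F{\left(-34 \right)}\right) = - 483 \left(-90 + 3 \left(-34\right)\right) = - 483 \left(-90 - 102\right) = \left(-483\right) \left(-192\right) = 92736$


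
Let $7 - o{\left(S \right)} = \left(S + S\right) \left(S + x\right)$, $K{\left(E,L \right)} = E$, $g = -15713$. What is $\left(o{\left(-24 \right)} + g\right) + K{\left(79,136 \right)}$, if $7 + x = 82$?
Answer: $-13179$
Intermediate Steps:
$x = 75$ ($x = -7 + 82 = 75$)
$o{\left(S \right)} = 7 - 2 S \left(75 + S\right)$ ($o{\left(S \right)} = 7 - \left(S + S\right) \left(S + 75\right) = 7 - 2 S \left(75 + S\right)$)
$\left(o{\left(-24 \right)} + g\right) + K{\left(79,136 \right)} = \left(\left(7 - -3600 - 2 \left(-24\right)^{2}\right) - 15713\right) + 79 = \left(\left(7 + 3600 - 1152\right) - 15713\right) + 79 = \left(2455 - 15713\right) + 79 = -13258 + 79 = -13179$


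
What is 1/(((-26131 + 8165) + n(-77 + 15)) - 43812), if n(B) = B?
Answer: -1/61840 ≈ -1.6171e-5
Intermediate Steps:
1/(((-26131 + 8165) + n(-77 + 15)) - 43812) = 1/(((-26131 + 8165) + (-77 + 15)) - 43812) = 1/((-17966 - 62) - 43812) = 1/(-18028 - 43812) = 1/(-61840) = -1/61840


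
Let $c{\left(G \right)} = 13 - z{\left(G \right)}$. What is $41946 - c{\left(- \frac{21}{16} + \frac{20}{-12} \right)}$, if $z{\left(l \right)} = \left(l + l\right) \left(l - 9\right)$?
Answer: $\frac{48389041}{1152} \approx 42004.0$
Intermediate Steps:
$z{\left(l \right)} = 2 l \left(-9 + l\right)$
$c{\left(G \right)} = 13 - 2 G \left(-9 + G\right)$
$41946 - c{\left(- \frac{21}{16} + \frac{20}{-12} \right)} = 41946 - \left(13 - 2 \left(- \frac{21}{16} + \frac{20}{-12}\right) \left(-9 + \left(- \frac{21}{16} + \frac{20}{-12}\right)\right)\right) = 41946 - \left(13 - 2 \left(\left(-21\right) \frac{1}{16} + 20 \left(- \frac{1}{12}\right)\right) \left(-9 + \left(\left(-21\right) \frac{1}{16} + 20 \left(- \frac{1}{12}\right)\right)\right)\right) = 41946 - \left(13 - 2 \left(- \frac{21}{16} - \frac{5}{3}\right) \left(-9 - \frac{143}{48}\right)\right) = 41946 - \left(13 - - \frac{143 \left(-9 - \frac{143}{48}\right)}{24}\right) = 41946 - \left(13 - \left(- \frac{143}{24}\right) \left(- \frac{575}{48}\right)\right) = 41946 - \left(13 - \frac{82225}{1152}\right) = 41946 - - \frac{67249}{1152} = 41946 + \frac{67249}{1152} = \frac{48389041}{1152}$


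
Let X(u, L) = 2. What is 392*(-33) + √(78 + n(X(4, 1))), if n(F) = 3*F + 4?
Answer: -12936 + 2*√22 ≈ -12927.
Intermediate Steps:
n(F) = 4 + 3*F
392*(-33) + √(78 + n(X(4, 1))) = 392*(-33) + √(78 + (4 + 3*2)) = -12936 + √(78 + (4 + 6)) = -12936 + √(78 + 10) = -12936 + √88 = -12936 + 2*√22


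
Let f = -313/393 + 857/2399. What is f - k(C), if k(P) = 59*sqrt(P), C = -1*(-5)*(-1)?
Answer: -414086/942807 - 59*I*sqrt(5) ≈ -0.43921 - 131.93*I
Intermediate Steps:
f = -414086/942807 (f = -313*1/393 + 857*(1/2399) = -313/393 + 857/2399 = -414086/942807 ≈ -0.43921)
C = -5 (C = 5*(-1) = -5)
f - k(C) = -414086/942807 - 59*sqrt(-5) = -414086/942807 - 59*I*sqrt(5)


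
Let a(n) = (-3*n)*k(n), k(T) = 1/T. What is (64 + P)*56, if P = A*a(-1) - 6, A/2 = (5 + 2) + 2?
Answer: 224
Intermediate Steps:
a(n) = -3 (a(n) = (-3*n)/n = -3)
A = 18 (A = 2*((5 + 2) + 2) = 2*(7 + 2) = 2*9 = 18)
P = -60 (P = 18*(-3) - 6 = -54 - 6 = -60)
(64 + P)*56 = (64 - 60)*56 = 4*56 = 224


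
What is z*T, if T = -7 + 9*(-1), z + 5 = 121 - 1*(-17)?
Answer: -2128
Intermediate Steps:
z = 133 (z = -5 + (121 - 1*(-17)) = -5 + (121 + 17) = -5 + 138 = 133)
T = -16 (T = -7 - 9 = -16)
z*T = 133*(-16) = -2128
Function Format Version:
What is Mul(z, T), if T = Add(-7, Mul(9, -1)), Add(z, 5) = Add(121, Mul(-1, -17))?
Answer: -2128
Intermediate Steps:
z = 133 (z = Add(-5, Add(121, Mul(-1, -17))) = Add(-5, Add(121, 17)) = Add(-5, 138) = 133)
T = -16 (T = Add(-7, -9) = -16)
Mul(z, T) = Mul(133, -16) = -2128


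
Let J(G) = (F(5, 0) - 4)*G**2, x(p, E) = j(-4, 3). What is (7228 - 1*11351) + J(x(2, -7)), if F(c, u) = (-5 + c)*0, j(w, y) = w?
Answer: -4187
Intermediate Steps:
x(p, E) = -4
F(c, u) = 0
J(G) = -4*G**2 (J(G) = (0 - 4)*G**2 = -4*G**2)
(7228 - 1*11351) + J(x(2, -7)) = (7228 - 1*11351) - 4*(-4)**2 = (7228 - 11351) - 4*16 = -4123 - 64 = -4187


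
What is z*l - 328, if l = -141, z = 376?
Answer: -53344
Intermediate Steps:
z*l - 328 = 376*(-141) - 328 = -53016 - 328 = -53344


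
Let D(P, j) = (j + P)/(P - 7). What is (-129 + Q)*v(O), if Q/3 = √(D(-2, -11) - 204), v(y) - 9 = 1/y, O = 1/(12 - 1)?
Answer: -2580 + 20*I*√1823 ≈ -2580.0 + 853.93*I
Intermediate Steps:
D(P, j) = (P + j)/(-7 + P)
O = 1/11 ≈ 0.090909
v(y) = 9 + 1/y
Q = I*√1823 (Q = 3*√((-2 - 11)/(-7 - 2) - 204) = 3*√(-13/(-9) - 204) = 3*√(-⅑*(-13) - 204) = 3*√(13/9 - 204) = 3*√(-1823/9) = 3*(I*√1823/3) = I*√1823 ≈ 42.697*I)
(-129 + Q)*v(O) = (-129 + I*√1823)*(9 + 1/(1/11)) = (-129 + I*√1823)*(9 + 11) = (-129 + I*√1823)*20 = -2580 + 20*I*√1823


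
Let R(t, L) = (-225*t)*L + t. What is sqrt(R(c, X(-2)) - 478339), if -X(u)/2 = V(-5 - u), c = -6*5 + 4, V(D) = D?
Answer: I*sqrt(443265) ≈ 665.78*I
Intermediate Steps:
c = -26 (c = -30 + 4 = -26)
X(u) = 10 + 2*u (X(u) = -2*(-5 - u) = 10 + 2*u)
R(t, L) = t - 225*L*t (R(t, L) = -225*L*t + t = t - 225*L*t)
sqrt(R(c, X(-2)) - 478339) = sqrt(-26*(1 - 225*(10 + 2*(-2))) - 478339) = sqrt(-26*(1 - 225*(10 - 4)) - 478339) = sqrt(-26*(1 - 225*6) - 478339) = sqrt(-26*(1 - 1350) - 478339) = sqrt(-26*(-1349) - 478339) = sqrt(35074 - 478339) = sqrt(-443265) = I*sqrt(443265)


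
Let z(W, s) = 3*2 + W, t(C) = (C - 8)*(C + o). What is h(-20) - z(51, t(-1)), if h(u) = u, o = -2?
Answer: -77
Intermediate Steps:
t(C) = (-8 + C)*(-2 + C) (t(C) = (C - 8)*(C - 2) = (-8 + C)*(-2 + C))
z(W, s) = 6 + W
h(-20) - z(51, t(-1)) = -20 - (6 + 51) = -20 - 1*57 = -20 - 57 = -77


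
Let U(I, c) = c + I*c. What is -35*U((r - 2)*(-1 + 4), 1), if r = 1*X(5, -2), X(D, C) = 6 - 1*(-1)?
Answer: -560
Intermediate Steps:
X(D, C) = 7 (X(D, C) = 6 + 1 = 7)
r = 7 (r = 1*7 = 7)
-35*U((r - 2)*(-1 + 4), 1) = -35*(1 + (7 - 2)*(-1 + 4)) = -35*(1 + 5*3) = -35*(1 + 15) = -35*16 = -560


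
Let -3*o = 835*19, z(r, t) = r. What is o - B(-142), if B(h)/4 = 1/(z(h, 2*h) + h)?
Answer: -1126412/213 ≈ -5288.3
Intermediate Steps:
B(h) = 2/h (B(h) = 4/(h + h) = 4/((2*h)) = 4*(1/(2*h)) = 2/h)
o = -15865/3 (o = -835*19/3 = -1/3*15865 = -15865/3 ≈ -5288.3)
o - B(-142) = -15865/3 - 2/(-142) = -15865/3 - 2*(-1)/142 = -15865/3 - 1*(-1/71) = -15865/3 + 1/71 = -1126412/213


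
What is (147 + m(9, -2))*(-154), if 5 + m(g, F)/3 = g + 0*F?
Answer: -24486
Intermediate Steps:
m(g, F) = -15 + 3*g (m(g, F) = -15 + 3*(g + 0*F) = -15 + 3*(g + 0) = -15 + 3*g)
(147 + m(9, -2))*(-154) = (147 + (-15 + 3*9))*(-154) = (147 + (-15 + 27))*(-154) = (147 + 12)*(-154) = 159*(-154) = -24486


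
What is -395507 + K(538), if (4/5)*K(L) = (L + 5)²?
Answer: -107783/4 ≈ -26946.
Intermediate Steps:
K(L) = 5*(5 + L)²/4 (K(L) = 5*(L + 5)²/4 = 5*(5 + L)²/4)
-395507 + K(538) = -395507 + 5*(5 + 538)²/4 = -395507 + (5/4)*543² = -395507 + (5/4)*294849 = -395507 + 1474245/4 = -107783/4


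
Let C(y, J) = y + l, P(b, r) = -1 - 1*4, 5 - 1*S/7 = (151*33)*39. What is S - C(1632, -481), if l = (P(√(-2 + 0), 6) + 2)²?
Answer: -1361965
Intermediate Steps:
S = -1360324 (S = 35 - 7*151*33*39 = 35 - 34881*39 = 35 - 7*194337 = 35 - 1360359 = -1360324)
P(b, r) = -5 (P(b, r) = -1 - 4 = -5)
l = 9 (l = (-5 + 2)² = (-3)² = 9)
C(y, J) = 9 + y (C(y, J) = y + 9 = 9 + y)
S - C(1632, -481) = -1360324 - (9 + 1632) = -1360324 - 1*1641 = -1360324 - 1641 = -1361965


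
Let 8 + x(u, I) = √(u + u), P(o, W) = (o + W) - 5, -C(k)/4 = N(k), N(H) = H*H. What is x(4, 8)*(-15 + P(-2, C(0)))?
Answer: 176 - 44*√2 ≈ 113.77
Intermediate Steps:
N(H) = H²
C(k) = -4*k²
P(o, W) = -5 + W + o (P(o, W) = (W + o) - 5 = -5 + W + o)
x(u, I) = -8 + √2*√u (x(u, I) = -8 + √(u + u) = -8 + √(2*u) = -8 + √2*√u)
x(4, 8)*(-15 + P(-2, C(0))) = (-8 + √2*√4)*(-15 + (-5 - 4*0² - 2)) = (-8 + √2*2)*(-15 + (-5 - 4*0 - 2)) = (-8 + 2*√2)*(-15 + (-5 + 0 - 2)) = (-8 + 2*√2)*(-15 - 7) = (-8 + 2*√2)*(-22) = 176 - 44*√2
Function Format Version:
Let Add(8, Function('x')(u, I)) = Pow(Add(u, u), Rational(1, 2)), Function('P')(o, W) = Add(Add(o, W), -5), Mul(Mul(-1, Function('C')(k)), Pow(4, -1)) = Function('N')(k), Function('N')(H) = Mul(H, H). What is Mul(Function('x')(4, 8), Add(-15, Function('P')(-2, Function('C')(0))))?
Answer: Add(176, Mul(-44, Pow(2, Rational(1, 2)))) ≈ 113.77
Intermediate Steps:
Function('N')(H) = Pow(H, 2)
Function('C')(k) = Mul(-4, Pow(k, 2))
Function('P')(o, W) = Add(-5, W, o) (Function('P')(o, W) = Add(Add(W, o), -5) = Add(-5, W, o))
Function('x')(u, I) = Add(-8, Mul(Pow(2, Rational(1, 2)), Pow(u, Rational(1, 2)))) (Function('x')(u, I) = Add(-8, Pow(Add(u, u), Rational(1, 2))) = Add(-8, Pow(Mul(2, u), Rational(1, 2))) = Add(-8, Mul(Pow(2, Rational(1, 2)), Pow(u, Rational(1, 2)))))
Mul(Function('x')(4, 8), Add(-15, Function('P')(-2, Function('C')(0)))) = Mul(Add(-8, Mul(Pow(2, Rational(1, 2)), Pow(4, Rational(1, 2)))), Add(-15, Add(-5, Mul(-4, Pow(0, 2)), -2))) = Mul(Add(-8, Mul(Pow(2, Rational(1, 2)), 2)), Add(-15, Add(-5, Mul(-4, 0), -2))) = Mul(Add(-8, Mul(2, Pow(2, Rational(1, 2)))), Add(-15, Add(-5, 0, -2))) = Mul(Add(-8, Mul(2, Pow(2, Rational(1, 2)))), Add(-15, -7)) = Mul(Add(-8, Mul(2, Pow(2, Rational(1, 2)))), -22) = Add(176, Mul(-44, Pow(2, Rational(1, 2))))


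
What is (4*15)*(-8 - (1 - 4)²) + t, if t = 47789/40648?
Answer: -41413171/40648 ≈ -1018.8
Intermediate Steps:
t = 47789/40648 (t = 47789*(1/40648) = 47789/40648 ≈ 1.1757)
(4*15)*(-8 - (1 - 4)²) + t = (4*15)*(-8 - (1 - 4)²) + 47789/40648 = 60*(-8 - 1*(-3)²) + 47789/40648 = 60*(-8 - 1*9) + 47789/40648 = 60*(-8 - 9) + 47789/40648 = 60*(-17) + 47789/40648 = -1020 + 47789/40648 = -41413171/40648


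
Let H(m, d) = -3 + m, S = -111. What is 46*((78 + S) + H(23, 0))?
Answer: -598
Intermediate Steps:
46*((78 + S) + H(23, 0)) = 46*((78 - 111) + (-3 + 23)) = 46*(-33 + 20) = 46*(-13) = -598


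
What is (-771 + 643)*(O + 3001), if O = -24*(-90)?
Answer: -660608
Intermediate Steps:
O = 2160
(-771 + 643)*(O + 3001) = (-771 + 643)*(2160 + 3001) = -128*5161 = -660608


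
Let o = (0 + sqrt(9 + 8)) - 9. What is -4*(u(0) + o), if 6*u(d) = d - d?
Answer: 36 - 4*sqrt(17) ≈ 19.508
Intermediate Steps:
o = -9 + sqrt(17) (o = (0 + sqrt(17)) - 9 = sqrt(17) - 9 = -9 + sqrt(17) ≈ -4.8769)
u(d) = 0 (u(d) = (d - d)/6 = (1/6)*0 = 0)
-4*(u(0) + o) = -4*(0 + (-9 + sqrt(17))) = -4*(-9 + sqrt(17)) = 36 - 4*sqrt(17)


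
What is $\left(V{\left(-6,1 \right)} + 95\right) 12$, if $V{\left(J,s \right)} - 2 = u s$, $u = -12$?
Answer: $1020$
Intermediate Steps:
$V{\left(J,s \right)} = 2 - 12 s$
$\left(V{\left(-6,1 \right)} + 95\right) 12 = \left(\left(2 - 12\right) + 95\right) 12 = \left(-10 + 95\right) 12 = 85 \cdot 12 = 1020$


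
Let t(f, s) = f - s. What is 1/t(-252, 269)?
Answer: -1/521 ≈ -0.0019194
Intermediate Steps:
1/t(-252, 269) = 1/(-252 - 1*269) = 1/(-252 - 269) = 1/(-521) = -1/521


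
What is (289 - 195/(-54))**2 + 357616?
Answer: 143608873/324 ≈ 4.4324e+5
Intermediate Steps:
(289 - 195/(-54))**2 + 357616 = (289 - 195*(-1/54))**2 + 357616 = (289 + 65/18)**2 + 357616 = (5267/18)**2 + 357616 = 27741289/324 + 357616 = 143608873/324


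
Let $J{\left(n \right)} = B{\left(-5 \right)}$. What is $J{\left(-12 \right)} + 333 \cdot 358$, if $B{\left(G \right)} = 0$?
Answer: $119214$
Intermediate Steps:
$J{\left(n \right)} = 0$
$J{\left(-12 \right)} + 333 \cdot 358 = 0 + 333 \cdot 358 = 0 + 119214 = 119214$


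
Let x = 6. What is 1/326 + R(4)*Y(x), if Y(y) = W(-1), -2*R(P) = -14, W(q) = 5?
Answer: 11411/326 ≈ 35.003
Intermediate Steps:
R(P) = 7 (R(P) = -½*(-14) = 7)
Y(y) = 5
1/326 + R(4)*Y(x) = 1/326 + 7*5 = 1/326 + 35 = 11411/326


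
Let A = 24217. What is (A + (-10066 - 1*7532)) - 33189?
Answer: -26570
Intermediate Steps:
(A + (-10066 - 1*7532)) - 33189 = (24217 + (-10066 - 1*7532)) - 33189 = (24217 + (-10066 - 7532)) - 33189 = (24217 - 17598) - 33189 = 6619 - 33189 = -26570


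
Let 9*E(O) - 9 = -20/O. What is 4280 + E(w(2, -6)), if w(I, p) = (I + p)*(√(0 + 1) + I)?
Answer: 115592/27 ≈ 4281.2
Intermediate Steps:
w(I, p) = (1 + I)*(I + p) (w(I, p) = (I + p)*(√1 + I) = (I + p)*(1 + I) = (1 + I)*(I + p))
E(O) = 1 - 20/(9*O) (E(O) = 1 + (-20/O)/9 = 1 - 20/(9*O))
4280 + E(w(2, -6)) = 4280 + (-20/9 + (2 - 6 + 2² + 2*(-6)))/(2 - 6 + 2² + 2*(-6)) = 4280 + (-20/9 + (2 - 6 + 4 - 12))/(2 - 6 + 4 - 12) = 4280 + (-20/9 - 12)/(-12) = 4280 - 1/12*(-128/9) = 4280 + 32/27 = 115592/27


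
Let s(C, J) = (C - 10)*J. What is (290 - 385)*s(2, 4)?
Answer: 3040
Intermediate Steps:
s(C, J) = J*(-10 + C) (s(C, J) = (-10 + C)*J = J*(-10 + C))
(290 - 385)*s(2, 4) = (290 - 385)*(4*(-10 + 2)) = -380*(-8) = -95*(-32) = 3040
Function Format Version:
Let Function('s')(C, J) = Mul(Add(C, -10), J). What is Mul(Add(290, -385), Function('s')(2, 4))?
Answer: 3040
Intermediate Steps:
Function('s')(C, J) = Mul(J, Add(-10, C)) (Function('s')(C, J) = Mul(Add(-10, C), J) = Mul(J, Add(-10, C)))
Mul(Add(290, -385), Function('s')(2, 4)) = Mul(Add(290, -385), Mul(4, Add(-10, 2))) = Mul(-95, Mul(4, -8)) = Mul(-95, -32) = 3040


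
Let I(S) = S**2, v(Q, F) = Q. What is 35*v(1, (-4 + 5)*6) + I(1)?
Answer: 36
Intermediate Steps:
35*v(1, (-4 + 5)*6) + I(1) = 35*1 + 1**2 = 35 + 1 = 36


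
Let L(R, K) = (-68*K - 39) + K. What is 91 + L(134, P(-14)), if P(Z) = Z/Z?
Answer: -15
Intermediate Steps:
P(Z) = 1
L(R, K) = -39 - 67*K (L(R, K) = (-39 - 68*K) + K = -39 - 67*K)
91 + L(134, P(-14)) = 91 + (-39 - 67*1) = 91 + (-39 - 67) = 91 - 106 = -15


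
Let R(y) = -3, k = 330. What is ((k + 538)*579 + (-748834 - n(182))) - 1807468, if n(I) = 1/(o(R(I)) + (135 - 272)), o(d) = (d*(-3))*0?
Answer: -281361009/137 ≈ -2.0537e+6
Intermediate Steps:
o(d) = 0 (o(d) = -3*d*0 = 0)
n(I) = -1/137 (n(I) = 1/(0 + (135 - 272)) = 1/(0 - 137) = 1/(-137) = -1/137)
((k + 538)*579 + (-748834 - n(182))) - 1807468 = ((330 + 538)*579 + (-748834 - 1*(-1/137))) - 1807468 = (868*579 + (-748834 + 1/137)) - 1807468 = (502572 - 102590257/137) - 1807468 = -33737893/137 - 1807468 = -281361009/137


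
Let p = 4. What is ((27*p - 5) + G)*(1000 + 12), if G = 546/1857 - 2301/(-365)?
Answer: 25059198648/225935 ≈ 1.1091e+5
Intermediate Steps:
G = 1490749/225935 (G = 546*(1/1857) - 2301*(-1/365) = 182/619 + 2301/365 = 1490749/225935 ≈ 6.5981)
((27*p - 5) + G)*(1000 + 12) = ((27*4 - 5) + 1490749/225935)*(1000 + 12) = ((108 - 5) + 1490749/225935)*1012 = (103 + 1490749/225935)*1012 = (24762054/225935)*1012 = 25059198648/225935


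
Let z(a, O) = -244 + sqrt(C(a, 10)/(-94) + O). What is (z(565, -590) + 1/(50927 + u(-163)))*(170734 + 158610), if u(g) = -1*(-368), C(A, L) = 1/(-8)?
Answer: -4122062587776/51295 + 82336*I*sqrt(20852913)/47 ≈ -8.036e+7 + 7.9997e+6*I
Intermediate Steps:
C(A, L) = -1/8
u(g) = 368
z(a, O) = -244 + sqrt(1/752 + O) (z(a, O) = -244 + sqrt(-1/8/(-94) + O) = -244 + sqrt(-1/8*(-1/94) + O) = -244 + sqrt(1/752 + O))
(z(565, -590) + 1/(50927 + u(-163)))*(170734 + 158610) = ((-244 + sqrt(47 + 35344*(-590))/188) + 1/(50927 + 368))*(170734 + 158610) = ((-244 + sqrt(47 - 20852960)/188) + 1/51295)*329344 = ((-244 + sqrt(-20852913)/188) + 1/51295)*329344 = ((-244 + (I*sqrt(20852913))/188) + 1/51295)*329344 = ((-244 + I*sqrt(20852913)/188) + 1/51295)*329344 = (-12515979/51295 + I*sqrt(20852913)/188)*329344 = -4122062587776/51295 + 82336*I*sqrt(20852913)/47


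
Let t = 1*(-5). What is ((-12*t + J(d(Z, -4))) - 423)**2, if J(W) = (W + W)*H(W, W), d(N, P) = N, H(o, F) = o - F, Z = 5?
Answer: 131769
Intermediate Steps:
t = -5
J(W) = 0 (J(W) = (W + W)*(W - W) = (2*W)*0 = 0)
((-12*t + J(d(Z, -4))) - 423)**2 = ((-12*(-5) + 0) - 423)**2 = ((60 + 0) - 423)**2 = (60 - 423)**2 = (-363)**2 = 131769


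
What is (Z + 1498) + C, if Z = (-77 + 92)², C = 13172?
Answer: 14895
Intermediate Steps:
Z = 225 (Z = 15² = 225)
(Z + 1498) + C = (225 + 1498) + 13172 = 1723 + 13172 = 14895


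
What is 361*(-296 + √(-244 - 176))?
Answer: -106856 + 722*I*√105 ≈ -1.0686e+5 + 7398.3*I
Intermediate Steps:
361*(-296 + √(-244 - 176)) = 361*(-296 + √(-420)) = 361*(-296 + 2*I*√105) = -106856 + 722*I*√105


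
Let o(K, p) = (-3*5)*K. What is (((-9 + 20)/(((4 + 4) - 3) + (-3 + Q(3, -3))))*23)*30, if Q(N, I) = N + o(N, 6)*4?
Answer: -1518/35 ≈ -43.371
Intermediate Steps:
o(K, p) = -15*K
Q(N, I) = -59*N (Q(N, I) = N - 15*N*4 = N - 60*N = -59*N)
(((-9 + 20)/(((4 + 4) - 3) + (-3 + Q(3, -3))))*23)*30 = (((-9 + 20)/(((4 + 4) - 3) + (-3 - 59*3)))*23)*30 = ((11/((8 - 3) + (-3 - 177)))*23)*30 = ((11/(5 - 180))*23)*30 = ((11/(-175))*23)*30 = ((11*(-1/175))*23)*30 = -11/175*23*30 = -253/175*30 = -1518/35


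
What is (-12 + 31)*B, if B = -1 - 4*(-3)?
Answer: 209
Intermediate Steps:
B = 11 (B = -1 + 12 = 11)
(-12 + 31)*B = (-12 + 31)*11 = 19*11 = 209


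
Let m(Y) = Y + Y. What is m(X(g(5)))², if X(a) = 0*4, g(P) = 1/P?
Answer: 0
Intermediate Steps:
X(a) = 0
m(Y) = 2*Y
m(X(g(5)))² = (2*0)² = 0² = 0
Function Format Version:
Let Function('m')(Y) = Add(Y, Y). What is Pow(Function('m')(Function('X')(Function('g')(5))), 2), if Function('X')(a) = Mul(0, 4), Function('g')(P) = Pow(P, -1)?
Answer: 0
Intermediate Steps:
Function('X')(a) = 0
Function('m')(Y) = Mul(2, Y)
Pow(Function('m')(Function('X')(Function('g')(5))), 2) = Pow(Mul(2, 0), 2) = Pow(0, 2) = 0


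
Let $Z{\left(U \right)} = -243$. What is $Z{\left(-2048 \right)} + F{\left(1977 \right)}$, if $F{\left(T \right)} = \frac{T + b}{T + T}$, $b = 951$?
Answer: $- \frac{159649}{659} \approx -242.26$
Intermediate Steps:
$F{\left(T \right)} = \frac{951 + T}{2 T}$ ($F{\left(T \right)} = \frac{T + 951}{T + T} = \frac{951 + T}{2 T}$)
$Z{\left(-2048 \right)} + F{\left(1977 \right)} = -243 + \frac{951 + 1977}{2 \cdot 1977} = -243 + \frac{1}{2} \cdot \frac{1}{1977} \cdot 2928 = -243 + \frac{488}{659} = - \frac{159649}{659}$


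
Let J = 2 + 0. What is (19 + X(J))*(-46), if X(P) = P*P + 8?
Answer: -1426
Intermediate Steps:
J = 2
X(P) = 8 + P² (X(P) = P² + 8 = 8 + P²)
(19 + X(J))*(-46) = (19 + (8 + 2²))*(-46) = (19 + (8 + 4))*(-46) = (19 + 12)*(-46) = 31*(-46) = -1426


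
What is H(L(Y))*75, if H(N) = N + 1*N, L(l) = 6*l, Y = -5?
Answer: -4500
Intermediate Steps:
H(N) = 2*N (H(N) = N + N = 2*N)
H(L(Y))*75 = (2*(6*(-5)))*75 = (2*(-30))*75 = -60*75 = -4500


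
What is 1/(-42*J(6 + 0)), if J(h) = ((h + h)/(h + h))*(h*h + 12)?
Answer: -1/2016 ≈ -0.00049603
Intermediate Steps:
J(h) = 12 + h² (J(h) = ((2*h)/((2*h)))*(h² + 12) = ((2*h)*(1/(2*h)))*(12 + h²) = 1*(12 + h²) = 12 + h²)
1/(-42*J(6 + 0)) = 1/(-42*(12 + (6 + 0)²)) = 1/(-42*(12 + 6²)) = 1/(-42*(12 + 36)) = 1/(-42*48) = 1/(-2016) = -1/2016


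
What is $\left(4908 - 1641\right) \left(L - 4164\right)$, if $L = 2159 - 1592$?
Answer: $-11751399$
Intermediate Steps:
$L = 567$
$\left(4908 - 1641\right) \left(L - 4164\right) = \left(4908 - 1641\right) \left(567 - 4164\right) = 3267 \left(-3597\right) = -11751399$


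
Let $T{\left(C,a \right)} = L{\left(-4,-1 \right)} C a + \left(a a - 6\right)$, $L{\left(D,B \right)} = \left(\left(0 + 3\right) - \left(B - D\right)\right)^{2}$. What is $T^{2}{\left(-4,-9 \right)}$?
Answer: $5625$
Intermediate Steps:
$L{\left(D,B \right)} = \left(3 + D - B\right)^{2}$ ($L{\left(D,B \right)} = \left(3 - \left(B - D\right)\right)^{2} = \left(3 + D - B\right)^{2}$)
$T{\left(C,a \right)} = -6 + a^{2}$ ($T{\left(C,a \right)} = \left(3 - 4 - -1\right)^{2} C a + \left(a a - 6\right) = \left(3 - 4 + 1\right)^{2} C a + \left(a^{2} - 6\right) = 0^{2} C a + \left(-6 + a^{2}\right) = 0 C a + \left(-6 + a^{2}\right) = 0 a + \left(-6 + a^{2}\right) = 0 + \left(-6 + a^{2}\right) = -6 + a^{2}$)
$T^{2}{\left(-4,-9 \right)} = \left(-6 + \left(-9\right)^{2}\right)^{2} = \left(-6 + 81\right)^{2} = 75^{2} = 5625$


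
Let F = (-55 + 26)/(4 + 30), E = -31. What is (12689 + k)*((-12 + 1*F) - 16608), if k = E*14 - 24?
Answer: -6911848179/34 ≈ -2.0329e+8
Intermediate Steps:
k = -458 (k = -31*14 - 24 = -434 - 24 = -458)
F = -29/34 ≈ -0.85294
(12689 + k)*((-12 + 1*F) - 16608) = (12689 - 458)*((-12 + 1*(-29/34)) - 16608) = 12231*((-12 - 29/34) - 16608) = 12231*(-437/34 - 16608) = 12231*(-565109/34) = -6911848179/34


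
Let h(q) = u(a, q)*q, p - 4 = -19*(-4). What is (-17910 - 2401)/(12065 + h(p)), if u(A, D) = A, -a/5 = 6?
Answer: -20311/9665 ≈ -2.1015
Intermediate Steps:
a = -30 (a = -5*6 = -30)
p = 80 (p = 4 - 19*(-4) = 4 + 76 = 80)
h(q) = -30*q
(-17910 - 2401)/(12065 + h(p)) = (-17910 - 2401)/(12065 - 30*80) = -20311/(12065 - 2400) = -20311/9665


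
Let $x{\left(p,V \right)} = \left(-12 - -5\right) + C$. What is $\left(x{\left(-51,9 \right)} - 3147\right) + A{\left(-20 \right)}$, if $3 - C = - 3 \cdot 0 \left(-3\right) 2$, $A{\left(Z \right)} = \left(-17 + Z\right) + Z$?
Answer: $-3208$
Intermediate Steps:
$A{\left(Z \right)} = -17 + 2 Z$
$C = 3$ ($C = 3 - - 3 \cdot 0 \left(-3\right) 2 = 3 - \left(-3\right) 0 \cdot 2 = 3 - 0 \cdot 2 = 3 - 0 = 3 + 0 = 3$)
$x{\left(p,V \right)} = -4$ ($x{\left(p,V \right)} = \left(-12 - -5\right) + 3 = \left(-12 + 5\right) + 3 = -7 + 3 = -4$)
$\left(x{\left(-51,9 \right)} - 3147\right) + A{\left(-20 \right)} = \left(-4 - 3147\right) + \left(-17 + 2 \left(-20\right)\right) = -3151 - 57 = -3208$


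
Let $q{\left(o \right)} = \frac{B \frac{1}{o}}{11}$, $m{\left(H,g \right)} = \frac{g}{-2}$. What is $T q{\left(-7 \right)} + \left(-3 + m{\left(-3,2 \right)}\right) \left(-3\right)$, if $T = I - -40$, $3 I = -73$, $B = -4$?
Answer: $\frac{2960}{231} \approx 12.814$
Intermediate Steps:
$I = - \frac{73}{3}$ ($I = \frac{1}{3} \left(-73\right) = - \frac{73}{3} \approx -24.333$)
$m{\left(H,g \right)} = - \frac{g}{2}$ ($m{\left(H,g \right)} = g \left(- \frac{1}{2}\right) = - \frac{g}{2}$)
$q{\left(o \right)} = - \frac{4}{11 o}$ ($q{\left(o \right)} = \frac{\left(-4\right) \frac{1}{o}}{11} = - \frac{4}{o} \frac{1}{11} = - \frac{4}{11 o}$)
$T = \frac{47}{3}$ ($T = - \frac{73}{3} - -40 = - \frac{73}{3} + 40 = \frac{47}{3} \approx 15.667$)
$T q{\left(-7 \right)} + \left(-3 + m{\left(-3,2 \right)}\right) \left(-3\right) = \frac{47 \left(- \frac{4}{11 \left(-7\right)}\right)}{3} + \left(-3 - 1\right) \left(-3\right) = \frac{47 \left(\left(- \frac{4}{11}\right) \left(- \frac{1}{7}\right)\right)}{3} + \left(-3 - 1\right) \left(-3\right) = \frac{47}{3} \cdot \frac{4}{77} - -12 = \frac{188}{231} + 12 = \frac{2960}{231}$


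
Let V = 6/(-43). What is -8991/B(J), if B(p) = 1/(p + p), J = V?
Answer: 107892/43 ≈ 2509.1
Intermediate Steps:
V = -6/43 (V = 6*(-1/43) = -6/43 ≈ -0.13953)
J = -6/43 ≈ -0.13953
B(p) = 1/(2*p)
-8991/B(J) = -8991/(1/(2*(-6/43))) = -8991/((1/2)*(-43/6)) = -8991/(-43/12) = -8991*(-12/43) = 107892/43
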